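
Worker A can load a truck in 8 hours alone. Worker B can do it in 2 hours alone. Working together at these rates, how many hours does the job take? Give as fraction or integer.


Rate of A = 1/8 job per hour
Rate of B = 1/2 job per hour
Combined rate = 1/8 + 1/2
Find common denominator: (2 + 8)/(8*2) = 10/16
Combined rate = 5/8 job per hour
Time together = 1 / (5/8) = 8/5 hours

8/5


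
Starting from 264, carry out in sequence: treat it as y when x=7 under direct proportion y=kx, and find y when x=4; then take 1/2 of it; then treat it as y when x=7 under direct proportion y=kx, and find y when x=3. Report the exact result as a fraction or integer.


Start with 264.
Step 1: Direct prop: k = (264)/7; new y = k*4 = 264*4/7 = 1056/7
Step 2: Take 1/2: 1056/7 * 1/2 = 528/7
Step 3: Direct prop: k = (528/7)/7; new y = k*3 = 528/7*3/7 = 1584/49
Final result = 1584/49

1584/49


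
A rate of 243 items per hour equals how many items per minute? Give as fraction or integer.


Converting from per hour to per minute
Rate = 243 items per hour
Divide by 60: 243/60
= 81/20 items per minute

81/20


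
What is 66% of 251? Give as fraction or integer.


Compute 66% of 251
Convert percentage: 66% = 66/100
Multiply: 251 * 66/100
= 16566/100
= 8283/50

8283/50


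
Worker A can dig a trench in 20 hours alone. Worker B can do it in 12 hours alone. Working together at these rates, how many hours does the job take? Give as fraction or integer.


Rate of A = 1/20 job per hour
Rate of B = 1/12 job per hour
Combined rate = 1/20 + 1/12
Find common denominator: (12 + 20)/(20*12) = 32/240
Combined rate = 2/15 job per hour
Time together = 1 / (2/15) = 15/2 hours

15/2


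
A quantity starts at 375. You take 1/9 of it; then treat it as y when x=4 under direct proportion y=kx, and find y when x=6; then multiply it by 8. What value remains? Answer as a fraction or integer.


Start with 375.
Step 1: Take 1/9: 375 * 1/9 = 125/3
Step 2: Direct prop: k = (125/3)/4; new y = k*6 = 125/3*6/4 = 125/2
Step 3: Multiply by 8: 125/2 * 8 = 500
Final result = 500

500


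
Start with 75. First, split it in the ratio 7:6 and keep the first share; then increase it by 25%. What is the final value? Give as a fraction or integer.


Start with 75.
Step 1: Split 7:6, first share = 75 * 7/13 = 525/13
Step 2: Increase by 25%: 525/13 * 125/100 = 2625/52
Final result = 2625/52

2625/52


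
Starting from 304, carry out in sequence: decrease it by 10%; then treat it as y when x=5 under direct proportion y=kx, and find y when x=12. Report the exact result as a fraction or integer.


Start with 304.
Step 1: Decrease by 10%: 304 * 90/100 = 1368/5
Step 2: Direct prop: k = (1368/5)/5; new y = k*12 = 1368/5*12/5 = 16416/25
Final result = 16416/25

16416/25


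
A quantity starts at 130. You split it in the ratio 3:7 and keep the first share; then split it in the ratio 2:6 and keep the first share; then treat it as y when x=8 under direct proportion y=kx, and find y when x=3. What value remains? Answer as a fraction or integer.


Start with 130.
Step 1: Split 3:7, first share = 130 * 3/10 = 39
Step 2: Split 2:6, first share = 39 * 2/8 = 39/4
Step 3: Direct prop: k = (39/4)/8; new y = k*3 = 39/4*3/8 = 117/32
Final result = 117/32

117/32


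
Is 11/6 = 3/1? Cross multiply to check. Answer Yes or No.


Cross multiply to check 11/6 = 3/1
Left cross product: 11 * 1 = 11
Right cross product: 6 * 3 = 18
11 != 18
Not equal, so proportions differ => No

No


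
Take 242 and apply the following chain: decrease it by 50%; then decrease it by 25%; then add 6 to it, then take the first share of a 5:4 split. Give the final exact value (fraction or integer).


Start with 242.
Step 1: Decrease by 50%: 242 * 50/100 = 121
Step 2: Decrease by 25%: 121 * 75/100 = 363/4
Step 3: Add 6: 363/4+6=387/4; split 5:4 first = 387/4*5/9 = 215/4
Final result = 215/4

215/4


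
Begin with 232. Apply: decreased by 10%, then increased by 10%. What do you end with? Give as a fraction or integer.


Start: 232
Step 1: decrease by 10% => multiply by 90/100
  232 * 90/100 = 1044/5
Step 2: increase by 10% => multiply by 110/100
  1044/5 * 110/100 = 5742/25
Final value = 5742/25

5742/25


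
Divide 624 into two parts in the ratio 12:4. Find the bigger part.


Total parts = 12 + 4 = 16
Value per part = 624 / 16 = 39
First share = 12 * 39 = 468
Second share = 4 * 39 = 156
Larger share = 468

468


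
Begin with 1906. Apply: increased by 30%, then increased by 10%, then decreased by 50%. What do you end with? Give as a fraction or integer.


Start: 1906
Step 1: increase by 30% => multiply by 130/100
  1906 * 130/100 = 12389/5
Step 2: increase by 10% => multiply by 110/100
  12389/5 * 110/100 = 136279/50
Step 3: decrease by 50% => multiply by 50/100
  136279/50 * 50/100 = 136279/100
Final value = 136279/100

136279/100


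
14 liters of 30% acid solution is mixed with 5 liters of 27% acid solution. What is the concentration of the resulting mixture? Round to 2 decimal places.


Solute in mixture 1 = 30% of 14 L = 14*30/100 = 21/5 L
Solute in mixture 2 = 27% of 5 L = 5*27/100 = 27/20 L
Total solute = 21/5 + 27/20 = 111/20 L
Total volume = 14 + 5 = 19 L
Final concentration = 111/20/19 * 100 = 29.21%

29.21


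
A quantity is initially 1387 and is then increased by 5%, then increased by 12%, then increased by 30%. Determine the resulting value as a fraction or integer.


Start: 1387
Step 1: increase by 5% => multiply by 105/100
  1387 * 105/100 = 29127/20
Step 2: increase by 12% => multiply by 112/100
  29127/20 * 112/100 = 203889/125
Step 3: increase by 30% => multiply by 130/100
  203889/125 * 130/100 = 2650557/1250
Final value = 2650557/1250

2650557/1250


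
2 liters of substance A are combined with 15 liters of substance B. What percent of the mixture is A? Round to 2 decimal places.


Volume of A = 2 L
Volume of B = 15 L
Total volume = 2 + 15 = 17 L
Percentage of A = (2/17) * 100
= 11.76%

11.76


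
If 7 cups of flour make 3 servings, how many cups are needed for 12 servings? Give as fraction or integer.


Original: 7 cups for 3 servings
Target servings = 12
Scaling factor = 12/3
New amount = 7 * 12/3
= 84/3
= 28 cups

28


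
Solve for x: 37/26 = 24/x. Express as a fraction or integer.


Setting up: 37/26 = 24/x
Cross multiply: 37 * x = 26 * 24
37x = 624
x = 624/37
x = 624/37

624/37


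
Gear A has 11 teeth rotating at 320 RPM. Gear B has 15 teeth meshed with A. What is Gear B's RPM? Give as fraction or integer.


Gear ratio: teeth_A * RPM_A = teeth_B * RPM_B
11 * 320 = 15 * RPM_B
3520 = 15 * RPM_B
RPM_B = 3520 / 15
RPM_B = 704/3

704/3


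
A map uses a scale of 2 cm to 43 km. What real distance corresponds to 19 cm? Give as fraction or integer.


Map scale: 2 cm = 43 km
Measured distance on map = 19 cm
Set up proportion: 19 * 43 / 2
= 817 / 2
= 817/2 km

817/2


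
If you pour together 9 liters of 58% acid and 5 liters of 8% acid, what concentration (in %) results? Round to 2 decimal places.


Solute in mixture 1 = 58% of 9 L = 9*58/100 = 261/50 L
Solute in mixture 2 = 8% of 5 L = 5*8/100 = 2/5 L
Total solute = 261/50 + 2/5 = 281/50 L
Total volume = 9 + 5 = 14 L
Final concentration = 281/50/14 * 100 = 40.14%

40.14


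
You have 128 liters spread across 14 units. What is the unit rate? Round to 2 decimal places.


Total liters = 128
Number of units = 14
Unit rate = 128 / 14
= 9.14 liters per unit

9.14


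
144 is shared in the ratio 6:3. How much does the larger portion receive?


Total parts = 6 + 3 = 9
Value per part = 144 / 9 = 16
First share = 6 * 16 = 96
Second share = 3 * 16 = 48
Larger share = 96

96


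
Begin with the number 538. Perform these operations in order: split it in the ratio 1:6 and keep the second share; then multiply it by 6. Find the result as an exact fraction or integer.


Start with 538.
Step 1: Split 1:6, second share = 538 * 6/7 = 3228/7
Step 2: Multiply by 6: 3228/7 * 6 = 19368/7
Final result = 19368/7

19368/7


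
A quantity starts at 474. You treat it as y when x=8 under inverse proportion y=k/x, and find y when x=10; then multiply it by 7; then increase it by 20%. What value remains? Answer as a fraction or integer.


Start with 474.
Step 1: Inverse prop: k = (474)*8; new y = k/10 = 474*8/10 = 1896/5
Step 2: Multiply by 7: 1896/5 * 7 = 13272/5
Step 3: Increase by 20%: 13272/5 * 120/100 = 79632/25
Final result = 79632/25

79632/25


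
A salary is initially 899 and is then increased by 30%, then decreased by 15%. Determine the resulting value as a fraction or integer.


Start: 899
Step 1: increase by 30% => multiply by 130/100
  899 * 130/100 = 11687/10
Step 2: decrease by 15% => multiply by 85/100
  11687/10 * 85/100 = 198679/200
Final value = 198679/200

198679/200


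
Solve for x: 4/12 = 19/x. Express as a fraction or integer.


Setting up: 4/12 = 19/x
Cross multiply: 4 * x = 12 * 19
4x = 228
x = 228/4
x = 57

57


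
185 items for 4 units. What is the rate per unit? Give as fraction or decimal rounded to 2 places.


Total items = 185
Number of units = 4
Unit rate = 185 / 4
= 46.25 items per unit

46.25


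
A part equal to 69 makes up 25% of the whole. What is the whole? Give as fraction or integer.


Given: 69 is 25% of the whole
Set up: 69 = 25/100 * whole
whole = 69 * 100 / 25
whole = 6900 / 25
whole = 276

276


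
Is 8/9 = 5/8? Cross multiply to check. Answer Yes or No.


Cross multiply to check 8/9 = 5/8
Left cross product: 8 * 8 = 64
Right cross product: 9 * 5 = 45
64 != 45
Not equal, so proportions differ => No

No


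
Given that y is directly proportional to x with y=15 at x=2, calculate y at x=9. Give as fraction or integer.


Direct proportion: y = kx
Find k: k = 15/2 = 15/2
Compute y at x=9: y = 15/2 * 9
y = 135/2

135/2


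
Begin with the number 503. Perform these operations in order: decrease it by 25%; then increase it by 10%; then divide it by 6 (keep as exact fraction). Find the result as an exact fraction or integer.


Start with 503.
Step 1: Decrease by 25%: 503 * 75/100 = 1509/4
Step 2: Increase by 10%: 1509/4 * 110/100 = 16599/40
Step 3: Divide by 6: 16599/40 / 6 = 5533/80
Final result = 5533/80

5533/80


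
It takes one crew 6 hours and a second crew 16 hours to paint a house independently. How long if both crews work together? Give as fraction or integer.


Rate of A = 1/6 job per hour
Rate of B = 1/16 job per hour
Combined rate = 1/6 + 1/16
Find common denominator: (16 + 6)/(6*16) = 22/96
Combined rate = 11/48 job per hour
Time together = 1 / (11/48) = 48/11 hours

48/11


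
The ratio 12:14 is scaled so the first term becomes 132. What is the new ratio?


Original ratio: 12:14
First term target: 132
Scale factor = 132 / 12 = 11
Multiply second term: 14 * 11 = 154
Equivalent ratio = 132:154

132:154


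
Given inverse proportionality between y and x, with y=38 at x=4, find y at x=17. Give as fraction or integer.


Inverse proportion: y = k/x
Find k: k = 4 * 38 = 152
Compute y at x=17: y = 152/17
y = 152/17

152/17


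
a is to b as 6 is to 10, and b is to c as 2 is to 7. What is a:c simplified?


Given a:b = 6:10 and b:c = 2:7
Make b consistent. Multiply first ratio by 2: a:b = 12:20
Multiply second ratio by 10: b:c = 20:70
Now b = 20 in both, so a:b:c = 12:20:70
Therefore a:c = 12:70
Simplify by GCD: a:c = 6:35

6:35


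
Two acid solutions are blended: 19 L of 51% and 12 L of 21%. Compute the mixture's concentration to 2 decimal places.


Solute in mixture 1 = 51% of 19 L = 19*51/100 = 969/100 L
Solute in mixture 2 = 21% of 12 L = 12*21/100 = 63/25 L
Total solute = 969/100 + 63/25 = 1221/100 L
Total volume = 19 + 12 = 31 L
Final concentration = 1221/100/31 * 100 = 39.39%

39.39


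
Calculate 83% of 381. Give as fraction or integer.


Compute 83% of 381
Convert percentage: 83% = 83/100
Multiply: 381 * 83/100
= 31623/100
= 31623/100

31623/100


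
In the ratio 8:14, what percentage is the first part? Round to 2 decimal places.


Total parts = 8 + 14 = 22
First part fraction = 8/22
Percentage = (8/22) * 100
= 0.363636 * 100
= 36.36%

36.36


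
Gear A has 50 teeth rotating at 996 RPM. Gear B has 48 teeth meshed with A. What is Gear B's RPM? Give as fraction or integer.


Gear ratio: teeth_A * RPM_A = teeth_B * RPM_B
50 * 996 = 48 * RPM_B
49800 = 48 * RPM_B
RPM_B = 49800 / 48
RPM_B = 2075/2

2075/2


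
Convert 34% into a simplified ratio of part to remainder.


Part = 34%, Remainder = 66%
Ratio = 34:66
GCD(34, 66) = 2
Simplify: 17:33 = 17:33

17:33


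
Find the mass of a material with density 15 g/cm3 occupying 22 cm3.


Using mass = density * volume
Density = 15 g/cm3
Volume = 22 cm3
Mass = 15 * 22
= 330 g

330


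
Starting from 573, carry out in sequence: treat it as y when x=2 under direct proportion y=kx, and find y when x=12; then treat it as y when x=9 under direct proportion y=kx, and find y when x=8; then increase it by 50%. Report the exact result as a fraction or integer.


Start with 573.
Step 1: Direct prop: k = (573)/2; new y = k*12 = 573*12/2 = 3438
Step 2: Direct prop: k = (3438)/9; new y = k*8 = 3438*8/9 = 3056
Step 3: Increase by 50%: 3056 * 150/100 = 4584
Final result = 4584

4584


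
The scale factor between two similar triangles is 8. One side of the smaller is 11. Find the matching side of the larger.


Similar triangles have proportional sides
Scale factor = 8
Smaller side = 11
Corresponding larger side = 11 * 8
= 88

88


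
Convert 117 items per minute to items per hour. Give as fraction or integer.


Converting from per minute to per hour
Rate = 117 items per minute
Multiply by 60: 117 * 60
= 7020 items per hour

7020


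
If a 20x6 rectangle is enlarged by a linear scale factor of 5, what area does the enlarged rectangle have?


Original dimensions: 20 x 6
Enlargement factor = 5
New width = 20 * 5 = 100
New height = 6 * 5 = 30
New area = 100 * 30 = 3000

3000


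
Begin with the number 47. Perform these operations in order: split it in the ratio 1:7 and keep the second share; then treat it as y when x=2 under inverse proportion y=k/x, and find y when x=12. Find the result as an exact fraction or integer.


Start with 47.
Step 1: Split 1:7, second share = 47 * 7/8 = 329/8
Step 2: Inverse prop: k = (329/8)*2; new y = k/12 = 329/8*2/12 = 329/48
Final result = 329/48

329/48


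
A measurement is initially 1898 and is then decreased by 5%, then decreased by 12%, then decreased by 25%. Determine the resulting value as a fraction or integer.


Start: 1898
Step 1: decrease by 5% => multiply by 95/100
  1898 * 95/100 = 18031/10
Step 2: decrease by 12% => multiply by 88/100
  18031/10 * 88/100 = 198341/125
Step 3: decrease by 25% => multiply by 75/100
  198341/125 * 75/100 = 595023/500
Final value = 595023/500

595023/500


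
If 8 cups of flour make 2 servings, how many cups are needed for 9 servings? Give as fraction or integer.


Original: 8 cups for 2 servings
Target servings = 9
Scaling factor = 9/2
New amount = 8 * 9/2
= 72/2
= 36 cups

36


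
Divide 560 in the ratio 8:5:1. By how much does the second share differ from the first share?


Total parts = 8 + 5 + 1 = 14
Value per part = 560 / 14 = 40
Shares: 8*40=320, 5*40=200, 1*40=40
Second share = 200, first share = 320
Difference = |200 - 320| = 120

120


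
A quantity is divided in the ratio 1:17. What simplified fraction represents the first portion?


Total parts = 1 + 17 = 18
First part fraction = 1/18
Simplify: 1/18 = 1/18

1/18


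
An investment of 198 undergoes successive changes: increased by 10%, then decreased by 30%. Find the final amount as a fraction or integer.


Start: 198
Step 1: increase by 10% => multiply by 110/100
  198 * 110/100 = 1089/5
Step 2: decrease by 30% => multiply by 70/100
  1089/5 * 70/100 = 7623/50
Final value = 7623/50

7623/50


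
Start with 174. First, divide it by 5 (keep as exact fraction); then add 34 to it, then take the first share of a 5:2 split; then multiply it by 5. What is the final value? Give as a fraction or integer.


Start with 174.
Step 1: Divide by 5: 174 / 5 = 174/5
Step 2: Add 34: 174/5+34=344/5; split 5:2 first = 344/5*5/7 = 344/7
Step 3: Multiply by 5: 344/7 * 5 = 1720/7
Final result = 1720/7

1720/7


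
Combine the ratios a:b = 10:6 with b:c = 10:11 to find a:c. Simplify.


Given a:b = 10:6 and b:c = 10:11
Make b consistent. Multiply first ratio by 10: a:b = 100:60
Multiply second ratio by 6: b:c = 60:66
Now b = 60 in both, so a:b:c = 100:60:66
Therefore a:c = 100:66
Simplify by GCD: a:c = 50:33

50:33


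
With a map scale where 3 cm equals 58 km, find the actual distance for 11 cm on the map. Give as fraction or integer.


Map scale: 3 cm = 58 km
Measured distance on map = 11 cm
Set up proportion: 11 * 58 / 3
= 638 / 3
= 638/3 km

638/3


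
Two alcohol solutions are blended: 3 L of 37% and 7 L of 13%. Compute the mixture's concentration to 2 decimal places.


Solute in mixture 1 = 37% of 3 L = 3*37/100 = 111/100 L
Solute in mixture 2 = 13% of 7 L = 7*13/100 = 91/100 L
Total solute = 111/100 + 91/100 = 101/50 L
Total volume = 3 + 7 = 10 L
Final concentration = 101/50/10 * 100 = 20.20%

20.20


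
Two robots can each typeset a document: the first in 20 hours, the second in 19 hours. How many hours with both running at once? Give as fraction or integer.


Rate of A = 1/20 job per hour
Rate of B = 1/19 job per hour
Combined rate = 1/20 + 1/19
Find common denominator: (19 + 20)/(20*19) = 39/380
Combined rate = 39/380 job per hour
Time together = 1 / (39/380) = 380/39 hours

380/39


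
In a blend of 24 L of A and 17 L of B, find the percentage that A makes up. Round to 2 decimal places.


Volume of A = 24 L
Volume of B = 17 L
Total volume = 24 + 17 = 41 L
Percentage of A = (24/41) * 100
= 58.54%

58.54


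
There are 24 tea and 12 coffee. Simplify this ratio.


Find GCD(24, 12)
GCD = 12
Divide both by 12: 24/12 = 2, 12/12 = 1
Simplified ratio = 2:1

2:1


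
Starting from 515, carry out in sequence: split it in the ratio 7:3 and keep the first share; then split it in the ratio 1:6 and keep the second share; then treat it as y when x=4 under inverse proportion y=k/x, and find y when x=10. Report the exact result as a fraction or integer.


Start with 515.
Step 1: Split 7:3, first share = 515 * 7/10 = 721/2
Step 2: Split 1:6, second share = 721/2 * 6/7 = 309
Step 3: Inverse prop: k = (309)*4; new y = k/10 = 309*4/10 = 618/5
Final result = 618/5

618/5


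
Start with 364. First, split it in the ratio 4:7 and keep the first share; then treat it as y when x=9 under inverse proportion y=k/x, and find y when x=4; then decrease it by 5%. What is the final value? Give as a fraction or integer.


Start with 364.
Step 1: Split 4:7, first share = 364 * 4/11 = 1456/11
Step 2: Inverse prop: k = (1456/11)*9; new y = k/4 = 1456/11*9/4 = 3276/11
Step 3: Decrease by 5%: 3276/11 * 95/100 = 15561/55
Final result = 15561/55

15561/55


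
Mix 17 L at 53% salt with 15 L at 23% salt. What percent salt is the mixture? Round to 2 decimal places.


Solute in mixture 1 = 53% of 17 L = 17*53/100 = 901/100 L
Solute in mixture 2 = 23% of 15 L = 15*23/100 = 69/20 L
Total solute = 901/100 + 69/20 = 623/50 L
Total volume = 17 + 15 = 32 L
Final concentration = 623/50/32 * 100 = 38.94%

38.94


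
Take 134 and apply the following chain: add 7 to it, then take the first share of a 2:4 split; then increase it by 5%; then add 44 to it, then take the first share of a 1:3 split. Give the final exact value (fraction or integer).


Start with 134.
Step 1: Add 7: 134+7=141; split 2:4 first = 141*2/6 = 47
Step 2: Increase by 5%: 47 * 105/100 = 987/20
Step 3: Add 44: 987/20+44=1867/20; split 1:3 first = 1867/20*1/4 = 1867/80
Final result = 1867/80

1867/80


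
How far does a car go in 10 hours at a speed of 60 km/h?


Using distance = speed * time
Speed = 60 km/h
Time = 10 hours
Distance = 60 * 10
= 600 km

600


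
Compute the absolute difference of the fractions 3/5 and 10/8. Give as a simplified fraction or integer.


Simplify: 3/5 = 3/5 and 10/8 = 5/4
Find common denominator: LCD = 20
Convert: 12/20 and 25/20
Difference = |12 - 25|/20 = 13/20
Simplified = 13/20

13/20


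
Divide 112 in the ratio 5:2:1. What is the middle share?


Ratio = 5:2:1
Total parts = 5 + 2 + 1 = 8
Value per part = 112 / 8 = 14
First share = 5 * 14 = 70
Middle share = 2 * 14 = 28
Third share = 1 * 14 = 14

28


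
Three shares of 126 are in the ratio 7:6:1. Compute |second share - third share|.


Total parts = 7 + 6 + 1 = 14
Value per part = 126 / 14 = 9
Shares: 7*9=63, 6*9=54, 1*9=9
Second share = 54, third share = 9
Difference = |54 - 9| = 45

45


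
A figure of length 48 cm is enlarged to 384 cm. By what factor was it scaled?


Original length = 48 cm
Scaled length = 384 cm
Scale factor = 384 / 48
= 8

8


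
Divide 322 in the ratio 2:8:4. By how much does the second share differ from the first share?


Total parts = 2 + 8 + 4 = 14
Value per part = 322 / 14 = 23
Shares: 2*23=46, 8*23=184, 4*23=92
Second share = 184, first share = 46
Difference = |184 - 46| = 138

138


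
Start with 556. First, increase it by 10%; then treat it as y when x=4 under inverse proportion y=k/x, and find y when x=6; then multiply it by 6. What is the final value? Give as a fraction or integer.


Start with 556.
Step 1: Increase by 10%: 556 * 110/100 = 3058/5
Step 2: Inverse prop: k = (3058/5)*4; new y = k/6 = 3058/5*4/6 = 6116/15
Step 3: Multiply by 6: 6116/15 * 6 = 12232/5
Final result = 12232/5

12232/5


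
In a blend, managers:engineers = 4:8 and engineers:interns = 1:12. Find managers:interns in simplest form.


Given a:b = 4:8 and b:c = 1:12
Make b consistent. Multiply first ratio by 1: a:b = 4:8
Multiply second ratio by 8: b:c = 8:96
Now b = 8 in both, so a:b:c = 4:8:96
Therefore a:c = 4:96
Simplify by GCD: a:c = 1:24

1:24


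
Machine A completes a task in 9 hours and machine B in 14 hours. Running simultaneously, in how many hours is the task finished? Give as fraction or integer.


Rate of A = 1/9 job per hour
Rate of B = 1/14 job per hour
Combined rate = 1/9 + 1/14
Find common denominator: (14 + 9)/(9*14) = 23/126
Combined rate = 23/126 job per hour
Time together = 1 / (23/126) = 126/23 hours

126/23


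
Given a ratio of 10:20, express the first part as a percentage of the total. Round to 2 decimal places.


Total parts = 10 + 20 = 30
First part fraction = 10/30
Percentage = (10/30) * 100
= 0.333333 * 100
= 33.33%

33.33


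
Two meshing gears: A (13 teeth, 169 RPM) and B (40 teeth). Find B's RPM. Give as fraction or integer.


Gear ratio: teeth_A * RPM_A = teeth_B * RPM_B
13 * 169 = 40 * RPM_B
2197 = 40 * RPM_B
RPM_B = 2197 / 40
RPM_B = 2197/40

2197/40


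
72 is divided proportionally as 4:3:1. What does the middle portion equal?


Ratio = 4:3:1
Total parts = 4 + 3 + 1 = 8
Value per part = 72 / 8 = 9
First share = 4 * 9 = 36
Middle share = 3 * 9 = 27
Third share = 1 * 9 = 9

27


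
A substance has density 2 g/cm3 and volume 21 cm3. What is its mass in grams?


Using mass = density * volume
Density = 2 g/cm3
Volume = 21 cm3
Mass = 2 * 21
= 42 g

42


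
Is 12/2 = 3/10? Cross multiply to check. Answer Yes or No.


Cross multiply to check 12/2 = 3/10
Left cross product: 12 * 10 = 120
Right cross product: 2 * 3 = 6
120 != 6
Not equal, so proportions differ => No

No


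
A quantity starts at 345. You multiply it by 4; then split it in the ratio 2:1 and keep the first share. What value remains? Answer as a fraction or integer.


Start with 345.
Step 1: Multiply by 4: 345 * 4 = 1380
Step 2: Split 2:1, first share = 1380 * 2/3 = 920
Final result = 920

920


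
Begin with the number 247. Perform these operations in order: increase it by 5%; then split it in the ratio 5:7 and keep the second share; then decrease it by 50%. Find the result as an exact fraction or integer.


Start with 247.
Step 1: Increase by 5%: 247 * 105/100 = 5187/20
Step 2: Split 5:7, second share = 5187/20 * 7/12 = 12103/80
Step 3: Decrease by 50%: 12103/80 * 50/100 = 12103/160
Final result = 12103/160

12103/160


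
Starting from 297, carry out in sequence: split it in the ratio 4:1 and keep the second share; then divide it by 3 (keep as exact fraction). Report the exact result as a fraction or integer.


Start with 297.
Step 1: Split 4:1, second share = 297 * 1/5 = 297/5
Step 2: Divide by 3: 297/5 / 3 = 99/5
Final result = 99/5

99/5


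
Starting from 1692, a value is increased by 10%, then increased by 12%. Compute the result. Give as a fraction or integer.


Start: 1692
Step 1: increase by 10% => multiply by 110/100
  1692 * 110/100 = 9306/5
Step 2: increase by 12% => multiply by 112/100
  9306/5 * 112/100 = 260568/125
Final value = 260568/125

260568/125


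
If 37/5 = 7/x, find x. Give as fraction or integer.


Setting up: 37/5 = 7/x
Cross multiply: 37 * x = 5 * 7
37x = 35
x = 35/37
x = 35/37

35/37


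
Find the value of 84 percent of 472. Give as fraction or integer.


Compute 84% of 472
Convert percentage: 84% = 84/100
Multiply: 472 * 84/100
= 39648/100
= 9912/25

9912/25


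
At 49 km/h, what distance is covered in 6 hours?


Using distance = speed * time
Speed = 49 km/h
Time = 6 hours
Distance = 49 * 6
= 294 km

294


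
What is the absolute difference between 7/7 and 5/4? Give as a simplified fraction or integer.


Simplify: 7/7 = 1 and 5/4 = 5/4
Find common denominator: LCD = 4
Convert: 4/4 and 5/4
Difference = |4 - 5|/4 = 1/4
Simplified = 1/4

1/4


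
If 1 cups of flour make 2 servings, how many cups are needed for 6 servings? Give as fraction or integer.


Original: 1 cups for 2 servings
Target servings = 6
Scaling factor = 6/2
New amount = 1 * 6/2
= 6/2
= 3 cups

3


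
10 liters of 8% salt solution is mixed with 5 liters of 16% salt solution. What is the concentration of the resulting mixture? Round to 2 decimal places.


Solute in mixture 1 = 8% of 10 L = 10*8/100 = 4/5 L
Solute in mixture 2 = 16% of 5 L = 5*16/100 = 4/5 L
Total solute = 4/5 + 4/5 = 8/5 L
Total volume = 10 + 5 = 15 L
Final concentration = 8/5/15 * 100 = 10.67%

10.67


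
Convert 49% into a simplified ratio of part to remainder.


Part = 49%, Remainder = 51%
Ratio = 49:51
GCD(49, 51) = 1
Simplify: 49:51 = 49:51

49:51


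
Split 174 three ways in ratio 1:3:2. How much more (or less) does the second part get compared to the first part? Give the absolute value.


Total parts = 1 + 3 + 2 = 6
Value per part = 174 / 6 = 29
Shares: 1*29=29, 3*29=87, 2*29=58
Second share = 87, first share = 29
Difference = |87 - 29| = 58

58


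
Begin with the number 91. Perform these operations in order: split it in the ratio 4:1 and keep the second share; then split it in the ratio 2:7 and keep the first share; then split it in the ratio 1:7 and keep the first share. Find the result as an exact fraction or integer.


Start with 91.
Step 1: Split 4:1, second share = 91 * 1/5 = 91/5
Step 2: Split 2:7, first share = 91/5 * 2/9 = 182/45
Step 3: Split 1:7, first share = 182/45 * 1/8 = 91/180
Final result = 91/180

91/180


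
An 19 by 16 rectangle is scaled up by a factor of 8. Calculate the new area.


Original dimensions: 19 x 16
Enlargement factor = 8
New width = 19 * 8 = 152
New height = 16 * 8 = 128
New area = 152 * 128 = 19456

19456


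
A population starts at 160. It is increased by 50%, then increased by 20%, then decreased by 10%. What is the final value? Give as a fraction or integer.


Start: 160
Step 1: increase by 50% => multiply by 150/100
  160 * 150/100 = 240
Step 2: increase by 20% => multiply by 120/100
  240 * 120/100 = 288
Step 3: decrease by 10% => multiply by 90/100
  288 * 90/100 = 1296/5
Final value = 1296/5

1296/5


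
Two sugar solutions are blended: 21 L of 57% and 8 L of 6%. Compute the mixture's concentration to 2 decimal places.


Solute in mixture 1 = 57% of 21 L = 21*57/100 = 1197/100 L
Solute in mixture 2 = 6% of 8 L = 8*6/100 = 12/25 L
Total solute = 1197/100 + 12/25 = 249/20 L
Total volume = 21 + 8 = 29 L
Final concentration = 249/20/29 * 100 = 42.93%

42.93


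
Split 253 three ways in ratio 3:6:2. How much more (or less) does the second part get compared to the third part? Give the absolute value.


Total parts = 3 + 6 + 2 = 11
Value per part = 253 / 11 = 23
Shares: 3*23=69, 6*23=138, 2*23=46
Second share = 138, third share = 46
Difference = |138 - 46| = 92

92


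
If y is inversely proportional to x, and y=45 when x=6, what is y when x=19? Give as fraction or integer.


Inverse proportion: y = k/x
Find k: k = 6 * 45 = 270
Compute y at x=19: y = 270/19
y = 270/19

270/19


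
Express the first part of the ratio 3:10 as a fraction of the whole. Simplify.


Total parts = 3 + 10 = 13
First part fraction = 3/13
Simplify: 3/13 = 3/13

3/13


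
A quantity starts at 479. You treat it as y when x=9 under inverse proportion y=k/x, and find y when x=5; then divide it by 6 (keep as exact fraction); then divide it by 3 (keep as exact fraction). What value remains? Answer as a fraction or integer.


Start with 479.
Step 1: Inverse prop: k = (479)*9; new y = k/5 = 479*9/5 = 4311/5
Step 2: Divide by 6: 4311/5 / 6 = 1437/10
Step 3: Divide by 3: 1437/10 / 3 = 479/10
Final result = 479/10

479/10


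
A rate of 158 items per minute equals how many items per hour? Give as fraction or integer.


Converting from per minute to per hour
Rate = 158 items per minute
Multiply by 60: 158 * 60
= 9480 items per hour

9480


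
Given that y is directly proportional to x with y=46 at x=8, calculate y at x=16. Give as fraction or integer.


Direct proportion: y = kx
Find k: k = 46/8 = 23/4
Compute y at x=16: y = 23/4 * 16
y = 92

92


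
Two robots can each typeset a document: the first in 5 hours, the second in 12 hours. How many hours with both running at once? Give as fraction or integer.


Rate of A = 1/5 job per hour
Rate of B = 1/12 job per hour
Combined rate = 1/5 + 1/12
Find common denominator: (12 + 5)/(5*12) = 17/60
Combined rate = 17/60 job per hour
Time together = 1 / (17/60) = 60/17 hours

60/17


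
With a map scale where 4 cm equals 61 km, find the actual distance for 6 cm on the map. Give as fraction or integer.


Map scale: 4 cm = 61 km
Measured distance on map = 6 cm
Set up proportion: 6 * 61 / 4
= 366 / 4
= 183/2 km

183/2


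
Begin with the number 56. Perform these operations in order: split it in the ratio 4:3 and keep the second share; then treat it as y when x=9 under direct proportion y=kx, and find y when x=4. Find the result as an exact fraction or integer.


Start with 56.
Step 1: Split 4:3, second share = 56 * 3/7 = 24
Step 2: Direct prop: k = (24)/9; new y = k*4 = 24*4/9 = 32/3
Final result = 32/3

32/3


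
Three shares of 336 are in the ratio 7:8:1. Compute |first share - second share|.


Total parts = 7 + 8 + 1 = 16
Value per part = 336 / 16 = 21
Shares: 7*21=147, 8*21=168, 1*21=21
First share = 147, second share = 168
Difference = |147 - 168| = 21

21


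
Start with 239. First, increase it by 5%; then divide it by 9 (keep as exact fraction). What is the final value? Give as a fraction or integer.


Start with 239.
Step 1: Increase by 5%: 239 * 105/100 = 5019/20
Step 2: Divide by 9: 5019/20 / 9 = 1673/60
Final result = 1673/60

1673/60


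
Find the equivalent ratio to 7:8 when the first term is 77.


Original ratio: 7:8
First term target: 77
Scale factor = 77 / 7 = 11
Multiply second term: 8 * 11 = 88
Equivalent ratio = 77:88

77:88


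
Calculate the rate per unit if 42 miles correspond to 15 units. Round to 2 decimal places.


Total miles = 42
Number of units = 15
Unit rate = 42 / 15
= 2.80 miles per unit

2.80


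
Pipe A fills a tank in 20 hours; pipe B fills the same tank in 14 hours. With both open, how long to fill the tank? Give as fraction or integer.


Rate of A = 1/20 job per hour
Rate of B = 1/14 job per hour
Combined rate = 1/20 + 1/14
Find common denominator: (14 + 20)/(20*14) = 34/280
Combined rate = 17/140 job per hour
Time together = 1 / (17/140) = 140/17 hours

140/17


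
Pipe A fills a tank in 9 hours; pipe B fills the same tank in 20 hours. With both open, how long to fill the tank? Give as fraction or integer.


Rate of A = 1/9 job per hour
Rate of B = 1/20 job per hour
Combined rate = 1/9 + 1/20
Find common denominator: (20 + 9)/(9*20) = 29/180
Combined rate = 29/180 job per hour
Time together = 1 / (29/180) = 180/29 hours

180/29


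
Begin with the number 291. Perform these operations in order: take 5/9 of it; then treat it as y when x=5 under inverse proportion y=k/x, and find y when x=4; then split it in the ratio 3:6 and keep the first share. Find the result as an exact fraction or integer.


Start with 291.
Step 1: Take 5/9: 291 * 5/9 = 485/3
Step 2: Inverse prop: k = (485/3)*5; new y = k/4 = 485/3*5/4 = 2425/12
Step 3: Split 3:6, first share = 2425/12 * 3/9 = 2425/36
Final result = 2425/36

2425/36


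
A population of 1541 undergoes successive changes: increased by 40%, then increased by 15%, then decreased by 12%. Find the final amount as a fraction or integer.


Start: 1541
Step 1: increase by 40% => multiply by 140/100
  1541 * 140/100 = 10787/5
Step 2: increase by 15% => multiply by 115/100
  10787/5 * 115/100 = 248101/100
Step 3: decrease by 12% => multiply by 88/100
  248101/100 * 88/100 = 2729111/1250
Final value = 2729111/1250

2729111/1250


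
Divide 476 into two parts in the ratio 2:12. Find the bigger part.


Total parts = 2 + 12 = 14
Value per part = 476 / 14 = 34
First share = 2 * 34 = 68
Second share = 12 * 34 = 408
Larger share = 408

408


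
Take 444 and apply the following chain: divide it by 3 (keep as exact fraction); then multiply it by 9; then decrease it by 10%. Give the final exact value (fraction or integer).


Start with 444.
Step 1: Divide by 3: 444 / 3 = 148
Step 2: Multiply by 9: 148 * 9 = 1332
Step 3: Decrease by 10%: 1332 * 90/100 = 5994/5
Final result = 5994/5

5994/5


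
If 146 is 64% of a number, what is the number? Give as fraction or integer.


Given: 146 is 64% of the whole
Set up: 146 = 64/100 * whole
whole = 146 * 100 / 64
whole = 14600 / 64
whole = 1825/8

1825/8


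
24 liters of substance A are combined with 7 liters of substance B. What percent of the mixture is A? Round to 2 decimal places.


Volume of A = 24 L
Volume of B = 7 L
Total volume = 24 + 7 = 31 L
Percentage of A = (24/31) * 100
= 77.42%

77.42


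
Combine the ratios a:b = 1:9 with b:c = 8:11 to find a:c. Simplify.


Given a:b = 1:9 and b:c = 8:11
Make b consistent. Multiply first ratio by 8: a:b = 8:72
Multiply second ratio by 9: b:c = 72:99
Now b = 72 in both, so a:b:c = 8:72:99
Therefore a:c = 8:99
Simplify by GCD: a:c = 8:99

8:99


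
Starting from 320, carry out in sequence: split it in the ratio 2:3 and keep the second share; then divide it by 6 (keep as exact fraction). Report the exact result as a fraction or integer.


Start with 320.
Step 1: Split 2:3, second share = 320 * 3/5 = 192
Step 2: Divide by 6: 192 / 6 = 32
Final result = 32

32


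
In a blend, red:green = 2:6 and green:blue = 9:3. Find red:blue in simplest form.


Given a:b = 2:6 and b:c = 9:3
Make b consistent. Multiply first ratio by 9: a:b = 18:54
Multiply second ratio by 6: b:c = 54:18
Now b = 54 in both, so a:b:c = 18:54:18
Therefore a:c = 18:18
Simplify by GCD: a:c = 1:1

1:1


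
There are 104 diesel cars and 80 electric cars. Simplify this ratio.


Find GCD(104, 80)
GCD = 8
Divide both by 8: 104/8 = 13, 80/8 = 10
Simplified ratio = 13:10

13:10


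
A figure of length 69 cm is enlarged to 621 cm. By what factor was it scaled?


Original length = 69 cm
Scaled length = 621 cm
Scale factor = 621 / 69
= 9

9


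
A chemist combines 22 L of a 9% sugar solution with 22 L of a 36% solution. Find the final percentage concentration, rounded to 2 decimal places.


Solute in mixture 1 = 9% of 22 L = 22*9/100 = 99/50 L
Solute in mixture 2 = 36% of 22 L = 22*36/100 = 198/25 L
Total solute = 99/50 + 198/25 = 99/10 L
Total volume = 22 + 22 = 44 L
Final concentration = 99/10/44 * 100 = 22.50%

22.50


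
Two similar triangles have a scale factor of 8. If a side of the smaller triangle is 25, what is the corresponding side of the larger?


Similar triangles have proportional sides
Scale factor = 8
Smaller side = 25
Corresponding larger side = 25 * 8
= 200

200


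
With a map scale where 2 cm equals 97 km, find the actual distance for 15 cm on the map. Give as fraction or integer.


Map scale: 2 cm = 97 km
Measured distance on map = 15 cm
Set up proportion: 15 * 97 / 2
= 1455 / 2
= 1455/2 km

1455/2


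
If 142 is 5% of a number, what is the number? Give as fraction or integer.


Given: 142 is 5% of the whole
Set up: 142 = 5/100 * whole
whole = 142 * 100 / 5
whole = 14200 / 5
whole = 2840

2840


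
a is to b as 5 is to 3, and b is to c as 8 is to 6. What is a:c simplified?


Given a:b = 5:3 and b:c = 8:6
Make b consistent. Multiply first ratio by 8: a:b = 40:24
Multiply second ratio by 3: b:c = 24:18
Now b = 24 in both, so a:b:c = 40:24:18
Therefore a:c = 40:18
Simplify by GCD: a:c = 20:9

20:9


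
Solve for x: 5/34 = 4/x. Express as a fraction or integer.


Setting up: 5/34 = 4/x
Cross multiply: 5 * x = 34 * 4
5x = 136
x = 136/5
x = 136/5

136/5


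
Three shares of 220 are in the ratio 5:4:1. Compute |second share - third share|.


Total parts = 5 + 4 + 1 = 10
Value per part = 220 / 10 = 22
Shares: 5*22=110, 4*22=88, 1*22=22
Second share = 88, third share = 22
Difference = |88 - 22| = 66

66


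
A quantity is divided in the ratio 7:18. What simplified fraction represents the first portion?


Total parts = 7 + 18 = 25
First part fraction = 7/25
Simplify: 7/25 = 7/25

7/25


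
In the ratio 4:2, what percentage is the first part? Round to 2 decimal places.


Total parts = 4 + 2 = 6
First part fraction = 4/6
Percentage = (4/6) * 100
= 0.666667 * 100
= 66.67%

66.67


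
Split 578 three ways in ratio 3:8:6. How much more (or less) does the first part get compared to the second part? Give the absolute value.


Total parts = 3 + 8 + 6 = 17
Value per part = 578 / 17 = 34
Shares: 3*34=102, 8*34=272, 6*34=204
First share = 102, second share = 272
Difference = |102 - 272| = 170

170


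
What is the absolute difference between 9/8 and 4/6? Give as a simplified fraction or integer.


Simplify: 9/8 = 9/8 and 4/6 = 2/3
Find common denominator: LCD = 24
Convert: 27/24 and 16/24
Difference = |27 - 16|/24 = 11/24
Simplified = 11/24

11/24


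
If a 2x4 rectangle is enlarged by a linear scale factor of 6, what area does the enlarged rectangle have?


Original dimensions: 2 x 4
Enlargement factor = 6
New width = 2 * 6 = 12
New height = 4 * 6 = 24
New area = 12 * 24 = 288

288


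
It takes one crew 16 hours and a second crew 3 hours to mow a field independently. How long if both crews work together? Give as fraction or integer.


Rate of A = 1/16 job per hour
Rate of B = 1/3 job per hour
Combined rate = 1/16 + 1/3
Find common denominator: (3 + 16)/(16*3) = 19/48
Combined rate = 19/48 job per hour
Time together = 1 / (19/48) = 48/19 hours

48/19


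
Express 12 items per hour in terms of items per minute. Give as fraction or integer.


Converting from per hour to per minute
Rate = 12 items per hour
Divide by 60: 12/60
= 1/5 items per minute

1/5


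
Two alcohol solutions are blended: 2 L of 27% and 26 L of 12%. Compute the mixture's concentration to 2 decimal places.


Solute in mixture 1 = 27% of 2 L = 2*27/100 = 27/50 L
Solute in mixture 2 = 12% of 26 L = 26*12/100 = 78/25 L
Total solute = 27/50 + 78/25 = 183/50 L
Total volume = 2 + 26 = 28 L
Final concentration = 183/50/28 * 100 = 13.07%

13.07


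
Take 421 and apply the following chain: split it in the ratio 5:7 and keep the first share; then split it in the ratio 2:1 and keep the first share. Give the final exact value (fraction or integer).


Start with 421.
Step 1: Split 5:7, first share = 421 * 5/12 = 2105/12
Step 2: Split 2:1, first share = 2105/12 * 2/3 = 2105/18
Final result = 2105/18

2105/18
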